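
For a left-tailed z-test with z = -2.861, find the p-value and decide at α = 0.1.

p = P(Z < -2.861) = Φ(-2.861) ≈ 0.0021. Since p < 0.1, reject H₀ (significant) at α = 0.1.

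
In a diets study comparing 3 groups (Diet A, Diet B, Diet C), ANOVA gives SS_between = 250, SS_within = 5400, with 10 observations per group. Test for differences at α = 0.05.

df_between = 2, df_within = 27. F = MS_between/MS_within = 125.0/200.0 = 0.625. F_crit ≈ 3.354. Fail to reject H₀.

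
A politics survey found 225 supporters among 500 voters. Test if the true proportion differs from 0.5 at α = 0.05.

p̂ = 0.45, p₀ = 0.5. z = (p̂ - p₀)/√(p₀(1-p₀)/n) = -2.236. Critical: ±1.96. Reject H₀.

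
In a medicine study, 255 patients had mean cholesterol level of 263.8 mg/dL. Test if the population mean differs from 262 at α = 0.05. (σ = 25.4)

z = (x̄ - μ₀)/(σ/√n) = (263.8 - 262)/(25.4/√255) = 1.132. Critical value: ±1.96. Since |1.132| ≤ 1.96, Fail to reject H₀.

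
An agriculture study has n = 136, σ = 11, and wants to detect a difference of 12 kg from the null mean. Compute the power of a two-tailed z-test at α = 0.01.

SE = σ/√n = 11/√136 = 0.943. Non-centrality λ = d/SE = 12/0.943 = 12.722. Power ≈ Φ(λ - z_{α/2}) = Φ(12.722 - 2.576) = Φ(10.146) = 1.0.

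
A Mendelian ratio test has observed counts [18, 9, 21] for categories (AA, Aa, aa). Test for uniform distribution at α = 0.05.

Expected = 16 each. χ² = Σ(O-E)²/E = 4.875. df = 2, critical value = 5.991. Fail to reject H₀.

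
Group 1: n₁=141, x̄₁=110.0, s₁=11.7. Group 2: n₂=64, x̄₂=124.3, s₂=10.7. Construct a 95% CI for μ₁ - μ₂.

Difference = -14.3. SE = √(11.7²/141 + 10.7²/64) = 1.661. CI = (-17.56, -11.04)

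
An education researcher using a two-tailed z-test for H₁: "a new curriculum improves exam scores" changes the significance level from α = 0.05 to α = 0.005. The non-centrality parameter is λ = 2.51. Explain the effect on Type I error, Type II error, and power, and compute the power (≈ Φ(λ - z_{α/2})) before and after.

Decreasing α from 0.05 to 0.005:
• Type I error rate decreases (α is the Type I rate by definition).
• Critical value moves from z_{α/2} = 1.96 to 2.807, so power = Φ(λ - z_{α/2}) goes from Φ(2.51 - 1.96) = 0.709 to Φ(2.51 - 2.807) = 0.383.
• Type II error rate β = 1 - power therefore increases (0.291 → 0.617).
Appropriate when false positives are costly — here, adopting a curriculum that gives no real benefit — disruption for nothing.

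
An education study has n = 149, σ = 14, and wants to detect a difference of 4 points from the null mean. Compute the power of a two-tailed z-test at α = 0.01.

SE = σ/√n = 14/√149 = 1.147. Non-centrality λ = d/SE = 4/1.147 = 3.488. Power ≈ Φ(λ - z_{α/2}) = Φ(3.488 - 2.576) = Φ(0.912) = 0.819.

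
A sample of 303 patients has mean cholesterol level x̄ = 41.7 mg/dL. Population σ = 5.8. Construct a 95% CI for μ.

CI = x̄ ± z*(σ/√n) = 41.7 ± 1.96(5.8/√303) = 41.7 ± 0.65 = (41.05, 42.35)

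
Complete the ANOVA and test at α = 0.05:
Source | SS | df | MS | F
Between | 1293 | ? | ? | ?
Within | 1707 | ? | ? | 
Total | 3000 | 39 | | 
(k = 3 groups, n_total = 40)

df_between = 2, df_within = 37. MS_between = 646.5, MS_within = 46.14. F = 14.013, F_crit ≈ 3.252. Reject H₀.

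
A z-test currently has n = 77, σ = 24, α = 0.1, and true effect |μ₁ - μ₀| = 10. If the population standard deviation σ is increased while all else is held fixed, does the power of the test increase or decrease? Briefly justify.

Power decreases: a larger σ inflates the standard error σ/√n, pulling the sampling distribution under H₁ back toward the critical value.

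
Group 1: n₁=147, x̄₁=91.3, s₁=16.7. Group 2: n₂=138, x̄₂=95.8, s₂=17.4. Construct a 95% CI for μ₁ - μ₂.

Difference = -4.5. SE = √(16.7²/147 + 17.4²/138) = 2.023. CI = (-8.46, -0.54)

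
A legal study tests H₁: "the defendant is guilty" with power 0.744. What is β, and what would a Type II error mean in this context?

β = 1 - power = 1 - 0.744 = 0.256. A Type II error is failing to reject H₀ when H₀ is false (false negative) — here, failing to conclude that the defendant is guilty when in fact it is true. Consequence: acquitting a guilty person.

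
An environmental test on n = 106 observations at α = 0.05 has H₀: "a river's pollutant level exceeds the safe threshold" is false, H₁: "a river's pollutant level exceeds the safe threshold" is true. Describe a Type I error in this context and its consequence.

Type I error: rejecting H₀ when it is true — concluding that a river's pollutant level exceeds the safe threshold when in fact it is not. Consequence: shutting down a compliant factory unnecessarily.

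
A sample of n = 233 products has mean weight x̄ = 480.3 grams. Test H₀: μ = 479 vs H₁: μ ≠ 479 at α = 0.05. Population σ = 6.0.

z = (x̄ - μ₀)/(σ/√n) = (480.3 - 479)/(6.0/√233) = 3.307. Critical value: ±1.96. Since |3.307| > 1.96, Reject H₀.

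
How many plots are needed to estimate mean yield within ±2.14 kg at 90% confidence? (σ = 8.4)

n = (z*σ/E)² = (1.645×8.4/2.14)² = 41.7 → n = 42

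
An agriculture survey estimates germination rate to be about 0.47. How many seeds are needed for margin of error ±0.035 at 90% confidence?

n = z²p(1-p)/E² = 1.645²×0.47×0.53/0.035² = 550.3 → n = 551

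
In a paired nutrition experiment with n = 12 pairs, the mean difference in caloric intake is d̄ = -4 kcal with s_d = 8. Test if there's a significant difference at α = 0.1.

t = d̄/(s_d/√n) = -4/(8/√12) = -1.732. df = 11, critical t = ±1.796. Fail to reject H₀.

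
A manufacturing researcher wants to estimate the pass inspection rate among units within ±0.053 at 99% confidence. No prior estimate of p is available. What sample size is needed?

Conservative approach: use p = 0.5 (maximizes p(1-p) = 0.25). n = z²(0.25)/E² = 2.576²×0.25/0.053² = 590.6 → n = 591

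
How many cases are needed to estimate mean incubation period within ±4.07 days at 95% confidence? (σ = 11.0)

n = (z*σ/E)² = (1.96×11.0/4.07)² = 28.1 → n = 29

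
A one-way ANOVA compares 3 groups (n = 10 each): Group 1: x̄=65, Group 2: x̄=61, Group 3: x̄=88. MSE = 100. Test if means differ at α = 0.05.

Grand mean = 71.33. SS_between = 4246.67, MS_between = 2123.33. F = 21.233, F_crit ≈ 3.354. Reject H₀.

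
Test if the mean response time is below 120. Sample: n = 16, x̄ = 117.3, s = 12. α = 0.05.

t = (117.3 - 120)/(12/√16) = -0.9, df = 15. Critical t = -1.753. Fail to reject H₀.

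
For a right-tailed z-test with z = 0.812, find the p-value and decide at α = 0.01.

p = P(Z > 0.812) = 1 - Φ(0.812) ≈ 0.2084. Since p ≥ 0.01, fail to reject H₀ (not significant) at α = 0.01.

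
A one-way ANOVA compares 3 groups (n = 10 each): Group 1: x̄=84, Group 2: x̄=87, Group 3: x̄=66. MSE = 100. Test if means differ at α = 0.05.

Grand mean = 79.0. SS_between = 2580.0, MS_between = 1290.0. F = 12.9, F_crit ≈ 3.354. Reject H₀.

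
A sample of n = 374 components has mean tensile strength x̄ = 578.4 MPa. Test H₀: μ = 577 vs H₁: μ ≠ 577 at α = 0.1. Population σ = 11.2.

z = (x̄ - μ₀)/(σ/√n) = (578.4 - 577)/(11.2/√374) = 2.417. Critical value: ±1.645. Since |2.417| > 1.645, Reject H₀.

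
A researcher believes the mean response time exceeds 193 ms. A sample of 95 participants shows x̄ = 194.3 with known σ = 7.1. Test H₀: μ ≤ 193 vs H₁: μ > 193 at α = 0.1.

z = 1.785. Critical value: 1.28. Reject H₀.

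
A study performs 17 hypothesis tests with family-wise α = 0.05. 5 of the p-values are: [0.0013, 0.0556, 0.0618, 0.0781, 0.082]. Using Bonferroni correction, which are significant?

Bonferroni α = 0.05/17 = 0.00294. Significant p-values: [0.0013]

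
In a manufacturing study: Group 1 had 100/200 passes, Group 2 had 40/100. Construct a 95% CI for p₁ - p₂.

p̂₁ = 0.5, p̂₂ = 0.4. Difference = 0.1. CI = (-0.018, 0.218)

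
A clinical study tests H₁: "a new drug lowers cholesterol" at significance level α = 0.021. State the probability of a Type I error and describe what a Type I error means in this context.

P(Type I error) = α = 0.021. A Type I error is rejecting H₀ when H₀ is actually true (false positive) — here, concluding that a new drug lowers cholesterol when in fact this is not the case. Consequence: approving an ineffective drug — patients take a useless medication and may skip effective alternatives.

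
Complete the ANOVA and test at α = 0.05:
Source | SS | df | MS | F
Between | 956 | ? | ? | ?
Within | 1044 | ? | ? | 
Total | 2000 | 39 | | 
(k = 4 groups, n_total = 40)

df_between = 3, df_within = 36. MS_between = 318.67, MS_within = 29.0. F = 10.989, F_crit ≈ 2.866. Reject H₀.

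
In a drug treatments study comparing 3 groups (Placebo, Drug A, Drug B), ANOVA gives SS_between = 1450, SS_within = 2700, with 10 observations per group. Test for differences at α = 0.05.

df_between = 2, df_within = 27. F = MS_between/MS_within = 725.0/100.0 = 7.25. F_crit ≈ 3.354. Reject H₀. At least one mean differs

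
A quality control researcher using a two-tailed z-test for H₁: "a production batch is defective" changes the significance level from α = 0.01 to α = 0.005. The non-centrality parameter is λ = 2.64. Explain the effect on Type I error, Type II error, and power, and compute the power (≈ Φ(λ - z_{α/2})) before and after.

Decreasing α from 0.01 to 0.005:
• Type I error rate decreases (α is the Type I rate by definition).
• Critical value moves from z_{α/2} = 2.576 to 2.807, so power = Φ(λ - z_{α/2}) goes from Φ(2.64 - 2.576) = 0.526 to Φ(2.64 - 2.807) = 0.434.
• Type II error rate β = 1 - power therefore increases (0.474 → 0.566).
Appropriate when false positives are costly — here, scrapping a good batch — wasted material and cost for no reason.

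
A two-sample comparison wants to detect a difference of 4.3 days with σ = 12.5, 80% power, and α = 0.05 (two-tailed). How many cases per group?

n per group = 2(z_α/2 + z_β)²σ²/d² = 2×(1.96 + 0.84)²×12.5²/4.3² = 132.5 → n = 133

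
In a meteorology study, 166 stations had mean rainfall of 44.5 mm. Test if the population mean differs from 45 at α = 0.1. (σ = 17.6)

z = (x̄ - μ₀)/(σ/√n) = (44.5 - 45)/(17.6/√166) = -0.366. Critical value: ±1.645. Since |-0.366| ≤ 1.645, Fail to reject H₀.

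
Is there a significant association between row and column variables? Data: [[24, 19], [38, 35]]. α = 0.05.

χ² = 0.154. df = 1, critical = 3.841. Fail to reject H₀. No evidence of dependence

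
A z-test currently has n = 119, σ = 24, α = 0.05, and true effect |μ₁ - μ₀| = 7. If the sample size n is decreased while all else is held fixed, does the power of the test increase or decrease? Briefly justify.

Power decreases: a smaller n inflates the standard error σ/√n, pulling the sampling distribution under H₁ back toward the critical value.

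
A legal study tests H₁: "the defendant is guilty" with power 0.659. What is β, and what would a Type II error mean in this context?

β = 1 - power = 1 - 0.659 = 0.341. A Type II error is failing to reject H₀ when H₀ is false (false negative) — here, failing to conclude that the defendant is guilty when in fact it is true. Consequence: acquitting a guilty person.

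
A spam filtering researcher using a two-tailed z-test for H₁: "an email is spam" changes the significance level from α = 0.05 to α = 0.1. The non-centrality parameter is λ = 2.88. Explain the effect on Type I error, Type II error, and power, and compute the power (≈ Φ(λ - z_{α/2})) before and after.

Increasing α from 0.05 to 0.1:
• Type I error rate increases (α is the Type I rate by definition).
• Critical value moves from z_{α/2} = 1.96 to 1.645, so power = Φ(λ - z_{α/2}) goes from Φ(2.88 - 1.96) = 0.821 to Φ(2.88 - 1.645) = 0.892.
• Type II error rate β = 1 - power therefore decreases (0.179 → 0.108).
Appropriate when false negatives are costly — here, a spam email lands in the inbox.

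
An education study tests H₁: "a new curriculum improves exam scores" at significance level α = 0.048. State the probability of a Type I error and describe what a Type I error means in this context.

P(Type I error) = α = 0.048. A Type I error is rejecting H₀ when H₀ is actually true (false positive) — here, concluding that a new curriculum improves exam scores when in fact this is not the case. Consequence: adopting a curriculum that gives no real benefit — disruption for nothing.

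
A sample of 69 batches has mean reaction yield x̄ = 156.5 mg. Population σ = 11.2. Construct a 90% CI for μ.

CI = x̄ ± z*(σ/√n) = 156.5 ± 1.645(11.2/√69) = 156.5 ± 2.22 = (154.28, 158.72)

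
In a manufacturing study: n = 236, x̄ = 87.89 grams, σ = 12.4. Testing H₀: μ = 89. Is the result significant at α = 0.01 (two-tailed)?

z = (87.89 - 89)/(12.4/√236) = -1.375. Since |z| ≤ 2.576, not significant at α = 0.01.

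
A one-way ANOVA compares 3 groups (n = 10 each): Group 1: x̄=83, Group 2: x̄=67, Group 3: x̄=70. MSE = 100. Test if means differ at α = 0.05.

Grand mean = 73.33. SS_between = 1446.67, MS_between = 723.33. F = 7.233, F_crit ≈ 3.354. Reject H₀.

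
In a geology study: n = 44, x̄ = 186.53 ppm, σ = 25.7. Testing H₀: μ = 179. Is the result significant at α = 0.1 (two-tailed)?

z = (186.53 - 179)/(25.7/√44) = 1.944. Since |z| > 1.645, significant at α = 0.1.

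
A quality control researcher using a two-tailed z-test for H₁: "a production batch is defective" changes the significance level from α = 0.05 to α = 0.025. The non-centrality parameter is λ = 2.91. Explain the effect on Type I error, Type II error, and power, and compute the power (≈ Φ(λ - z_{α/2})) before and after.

Decreasing α from 0.05 to 0.025:
• Type I error rate decreases (α is the Type I rate by definition).
• Critical value moves from z_{α/2} = 1.96 to 2.241, so power = Φ(λ - z_{α/2}) goes from Φ(2.91 - 1.96) = 0.829 to Φ(2.91 - 2.241) = 0.748.
• Type II error rate β = 1 - power therefore increases (0.171 → 0.252).
Appropriate when false positives are costly — here, scrapping a good batch — wasted material and cost for no reason.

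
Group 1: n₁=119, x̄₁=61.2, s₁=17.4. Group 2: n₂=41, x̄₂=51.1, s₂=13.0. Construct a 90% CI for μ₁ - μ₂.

Difference = 10.1. SE = √(17.4²/119 + 13.0²/41) = 2.582. CI = (5.85, 14.35)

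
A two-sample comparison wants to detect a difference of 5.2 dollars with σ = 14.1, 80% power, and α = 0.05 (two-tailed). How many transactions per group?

n per group = 2(z_α/2 + z_β)²σ²/d² = 2×(1.96 + 0.84)²×14.1²/5.2² = 115.3 → n = 116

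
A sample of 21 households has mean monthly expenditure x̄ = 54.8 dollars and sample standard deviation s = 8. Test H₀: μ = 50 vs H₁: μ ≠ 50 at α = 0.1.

t = (x̄ - μ₀)/(s/√n) = (54.8 - 50)/(8/√21) = 2.75. df = 20, critical t = ±1.725. Reject H₀.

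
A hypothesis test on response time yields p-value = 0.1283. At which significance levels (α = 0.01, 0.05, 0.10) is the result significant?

p = 0.1283. Not significant at any of the given levels.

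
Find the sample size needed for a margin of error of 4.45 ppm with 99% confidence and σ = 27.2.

n = (z*σ/E)² = (2.576×27.2/4.45)² = 247.9 → n = 248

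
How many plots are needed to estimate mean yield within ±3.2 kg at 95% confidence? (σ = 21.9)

n = (z*σ/E)² = (1.96×21.9/3.2)² = 179.9 → n = 180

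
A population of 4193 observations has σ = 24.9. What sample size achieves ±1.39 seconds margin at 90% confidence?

Without FPC: n₀ = (1.645×24.9/1.39)² = 868.362. With FPC: n = n₀N/(n₀+N-1) = 719.5 → n = 720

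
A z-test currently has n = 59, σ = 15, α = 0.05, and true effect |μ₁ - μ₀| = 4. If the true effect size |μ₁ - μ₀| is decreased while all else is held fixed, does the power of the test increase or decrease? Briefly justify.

Power decreases: a smaller true effect decreases the non-centrality λ = |μ₁ - μ₀|/(σ/√n).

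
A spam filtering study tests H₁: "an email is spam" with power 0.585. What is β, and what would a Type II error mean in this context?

β = 1 - power = 1 - 0.585 = 0.415. A Type II error is failing to reject H₀ when H₀ is false (false negative) — here, failing to conclude that an email is spam when in fact it is true. Consequence: a spam email lands in the inbox.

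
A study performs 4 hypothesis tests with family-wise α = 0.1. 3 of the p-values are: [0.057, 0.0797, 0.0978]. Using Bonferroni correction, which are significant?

Bonferroni α = 0.1/4 = 0.025. None of the given p-values are significant.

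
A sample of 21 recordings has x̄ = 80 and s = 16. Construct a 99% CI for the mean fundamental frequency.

CI = x̄ ± t*(s/√n) = 80 ± 2.845(16/√21) = (70.07, 89.93)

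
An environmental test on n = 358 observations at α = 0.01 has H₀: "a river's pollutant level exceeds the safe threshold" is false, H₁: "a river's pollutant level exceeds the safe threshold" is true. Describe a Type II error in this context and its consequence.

Type II error: failing to reject H₀ when it is false — concluding that a river's pollutant level exceeds the safe threshold is not supported when in fact it is. Consequence: allowing unsafe pollution to continue.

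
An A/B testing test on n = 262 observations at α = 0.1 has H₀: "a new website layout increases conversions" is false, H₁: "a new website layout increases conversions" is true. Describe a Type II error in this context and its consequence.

Type II error: failing to reject H₀ when it is false — concluding that a new website layout increases conversions is not supported when in fact it is. Consequence: discarding a layout that would have improved conversions — lost revenue.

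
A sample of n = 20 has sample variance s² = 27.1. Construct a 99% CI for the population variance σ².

df = 19. χ²_{0.005} = 38.582, χ²_{0.995} = 6.844. CI for σ² = ((n-1)s²/χ²_{α/2}, (n-1)s²/χ²_{1-α/2}) = (19·27.1/38.582, 19·27.1/6.844) = (13.35, 75.23)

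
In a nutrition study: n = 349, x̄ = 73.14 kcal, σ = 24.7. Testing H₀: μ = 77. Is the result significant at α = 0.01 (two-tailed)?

z = (73.14 - 77)/(24.7/√349) = -2.919. Since |z| > 2.576, significant at α = 0.01.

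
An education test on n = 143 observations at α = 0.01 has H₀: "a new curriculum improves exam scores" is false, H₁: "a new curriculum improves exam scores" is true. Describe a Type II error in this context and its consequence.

Type II error: failing to reject H₀ when it is false — concluding that a new curriculum improves exam scores is not supported when in fact it is. Consequence: keeping the old curriculum when the new one would have helped students.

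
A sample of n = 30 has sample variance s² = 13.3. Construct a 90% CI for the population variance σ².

df = 29. χ²_{0.05} = 42.557, χ²_{0.95} = 17.708. CI for σ² = ((n-1)s²/χ²_{α/2}, (n-1)s²/χ²_{1-α/2}) = (29·13.3/42.557, 29·13.3/17.708) = (9.06, 21.78)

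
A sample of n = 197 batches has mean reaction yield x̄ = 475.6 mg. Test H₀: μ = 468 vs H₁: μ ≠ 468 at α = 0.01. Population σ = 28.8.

z = (x̄ - μ₀)/(σ/√n) = (475.6 - 468)/(28.8/√197) = 3.704. Critical value: ±2.576. Since |3.704| > 2.576, Reject H₀.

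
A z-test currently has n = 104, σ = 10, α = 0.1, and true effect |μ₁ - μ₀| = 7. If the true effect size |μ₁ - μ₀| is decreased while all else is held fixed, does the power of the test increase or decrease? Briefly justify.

Power decreases: a smaller true effect decreases the non-centrality λ = |μ₁ - μ₀|/(σ/√n).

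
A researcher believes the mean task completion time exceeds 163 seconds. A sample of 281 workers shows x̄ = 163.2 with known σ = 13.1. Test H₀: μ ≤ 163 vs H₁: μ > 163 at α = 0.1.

z = 0.256. Critical value: 1.28. Fail to reject H₀.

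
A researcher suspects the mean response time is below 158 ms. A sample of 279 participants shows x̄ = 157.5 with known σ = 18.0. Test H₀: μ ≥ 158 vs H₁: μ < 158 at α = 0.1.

z = -0.464. Critical value: -1.28. Fail to reject H₀.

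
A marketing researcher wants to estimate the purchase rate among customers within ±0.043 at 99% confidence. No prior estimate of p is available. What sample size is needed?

Conservative approach: use p = 0.5 (maximizes p(1-p) = 0.25). n = z²(0.25)/E² = 2.576²×0.25/0.043² = 897.2 → n = 898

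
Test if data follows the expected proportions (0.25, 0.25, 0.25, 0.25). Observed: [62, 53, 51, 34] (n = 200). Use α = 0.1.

Expected: [50.0, 50.0, 50.0, 50.0]. χ² = 8.2. df = 3, critical = 6.251. Reject H₀.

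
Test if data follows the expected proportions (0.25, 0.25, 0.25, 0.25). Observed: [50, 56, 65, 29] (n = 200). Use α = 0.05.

Expected: [50.0, 50.0, 50.0, 50.0]. χ² = 14.04. df = 3, critical = 7.815. Reject H₀.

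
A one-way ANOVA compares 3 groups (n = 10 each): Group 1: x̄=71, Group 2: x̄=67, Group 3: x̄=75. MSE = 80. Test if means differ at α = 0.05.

Grand mean = 71.0. SS_between = 320.0, MS_between = 160.0. F = 2.0, F_crit ≈ 3.354. Fail to reject H₀.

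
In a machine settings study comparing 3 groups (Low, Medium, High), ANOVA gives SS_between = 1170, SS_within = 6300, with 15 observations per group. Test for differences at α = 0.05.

df_between = 2, df_within = 42. F = MS_between/MS_within = 585.0/150.0 = 3.9. F_crit ≈ 3.22. Reject H₀. At least one mean differs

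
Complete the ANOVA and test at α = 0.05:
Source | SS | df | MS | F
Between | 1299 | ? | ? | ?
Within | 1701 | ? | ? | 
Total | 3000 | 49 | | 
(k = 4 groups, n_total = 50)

df_between = 3, df_within = 46. MS_between = 433.0, MS_within = 36.98. F = 11.71, F_crit ≈ 2.807. Reject H₀.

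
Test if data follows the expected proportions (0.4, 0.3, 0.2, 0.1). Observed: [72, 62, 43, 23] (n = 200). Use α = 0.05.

Expected: [80.0, 60.0, 40.0, 20.0]. χ² = 1.542. df = 3, critical = 7.815. Fail to reject H₀.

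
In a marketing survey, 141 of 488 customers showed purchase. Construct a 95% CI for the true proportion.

p̂ = 0.289. CI = p̂ ± z*√(p̂(1-p̂)/n) = (0.249, 0.329)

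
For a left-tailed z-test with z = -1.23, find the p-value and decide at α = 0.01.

p = P(Z < -1.23) = Φ(-1.23) ≈ 0.1093. Since p ≥ 0.01, fail to reject H₀ (not significant) at α = 0.01.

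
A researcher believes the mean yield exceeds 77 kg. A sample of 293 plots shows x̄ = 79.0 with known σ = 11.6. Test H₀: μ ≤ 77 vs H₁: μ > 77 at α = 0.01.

z = 2.951. Critical value: 2.33. Reject H₀.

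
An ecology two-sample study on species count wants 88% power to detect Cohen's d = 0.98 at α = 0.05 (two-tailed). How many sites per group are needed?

z_{α/2} = 1.96, z_β = Φ⁻¹(0.88) = 1.175. For large effect (d = 0.98): n per group = 2(z_{α/2} + z_β)²/d² = 2(1.96 + 1.175)²/0.98² = 20.5 → 21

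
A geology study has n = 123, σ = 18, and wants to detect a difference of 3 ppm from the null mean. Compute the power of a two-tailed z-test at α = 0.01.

SE = σ/√n = 18/√123 = 1.623. Non-centrality λ = d/SE = 3/1.623 = 1.848. Power ≈ Φ(λ - z_{α/2}) = Φ(1.848 - 2.576) = Φ(-0.728) = 0.233.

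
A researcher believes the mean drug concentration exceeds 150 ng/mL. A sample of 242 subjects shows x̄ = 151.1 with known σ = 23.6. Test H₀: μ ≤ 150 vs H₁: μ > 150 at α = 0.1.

z = 0.725. Critical value: 1.28. Fail to reject H₀.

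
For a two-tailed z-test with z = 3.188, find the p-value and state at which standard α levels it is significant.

p = 2·P(Z > |3.188|) = 2·(1 - Φ(3.188)) ≈ 0.0014. Significant at α = 0.1; Significant at α = 0.05; Significant at α = 0.01.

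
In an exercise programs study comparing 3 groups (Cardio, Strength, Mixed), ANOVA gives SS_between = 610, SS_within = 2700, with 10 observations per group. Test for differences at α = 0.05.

df_between = 2, df_within = 27. F = MS_between/MS_within = 305.0/100.0 = 3.05. F_crit ≈ 3.354. Fail to reject H₀.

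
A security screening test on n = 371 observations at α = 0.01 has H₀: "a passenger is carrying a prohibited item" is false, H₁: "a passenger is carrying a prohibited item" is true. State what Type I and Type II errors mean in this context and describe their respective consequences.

Type I (false positive): concluding that a passenger is carrying a prohibited item when it is not — detaining an innocent passenger — delay and inconvenience. Type II (false negative): failing to conclude that a passenger is carrying a prohibited item when it is — letting a prohibited item through — security breach. Which is costlier depends on domain priorities and is a judgement call rather than a statistical fact.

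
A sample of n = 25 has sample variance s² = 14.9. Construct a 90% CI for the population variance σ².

df = 24. χ²_{0.05} = 36.415, χ²_{0.95} = 13.848. CI for σ² = ((n-1)s²/χ²_{α/2}, (n-1)s²/χ²_{1-α/2}) = (24·14.9/36.415, 24·14.9/13.848) = (9.82, 25.82)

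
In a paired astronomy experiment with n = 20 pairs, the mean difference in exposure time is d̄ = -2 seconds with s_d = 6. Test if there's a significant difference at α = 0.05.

t = d̄/(s_d/√n) = -2/(6/√20) = -1.491. df = 19, critical t = ±2.093. Fail to reject H₀.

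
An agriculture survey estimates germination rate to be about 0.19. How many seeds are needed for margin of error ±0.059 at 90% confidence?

n = z²p(1-p)/E² = 1.645²×0.19×0.81/0.059² = 119.6 → n = 120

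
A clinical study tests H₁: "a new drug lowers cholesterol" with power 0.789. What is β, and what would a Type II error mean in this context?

β = 1 - power = 1 - 0.789 = 0.211. A Type II error is failing to reject H₀ when H₀ is false (false negative) — here, failing to conclude that a new drug lowers cholesterol when in fact it is true. Consequence: shelving an effective drug — patients miss out on a treatment that would have helped.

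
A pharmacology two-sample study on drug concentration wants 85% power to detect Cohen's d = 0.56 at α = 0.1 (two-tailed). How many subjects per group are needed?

z_{α/2} = 1.645, z_β = Φ⁻¹(0.85) = 1.036. For medium effect (d = 0.56): n per group = 2(z_{α/2} + z_β)²/d² = 2(1.645 + 1.036)²/0.56² = 45.8 → 46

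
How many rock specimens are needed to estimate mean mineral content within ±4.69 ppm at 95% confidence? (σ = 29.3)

n = (z*σ/E)² = (1.96×29.3/4.69)² = 149.9 → n = 150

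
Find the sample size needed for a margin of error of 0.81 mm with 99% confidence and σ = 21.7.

n = (z*σ/E)² = (2.576×21.7/0.81)² = 4762.6 → n = 4763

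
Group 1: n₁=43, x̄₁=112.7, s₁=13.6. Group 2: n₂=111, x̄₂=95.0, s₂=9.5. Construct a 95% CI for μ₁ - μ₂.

Difference = 17.7. SE = √(13.6²/43 + 9.5²/111) = 2.262. CI = (13.27, 22.13)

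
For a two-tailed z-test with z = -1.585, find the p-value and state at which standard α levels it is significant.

p = 2·P(Z > |-1.585|) = 2·(1 - Φ(1.585)) ≈ 0.113. Not significant at any standard level.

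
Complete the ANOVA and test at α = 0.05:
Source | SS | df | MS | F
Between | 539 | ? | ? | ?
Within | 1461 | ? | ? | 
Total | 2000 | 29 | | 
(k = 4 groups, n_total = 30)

df_between = 3, df_within = 26. MS_between = 179.67, MS_within = 56.19. F = 3.197, F_crit ≈ 2.975. Reject H₀.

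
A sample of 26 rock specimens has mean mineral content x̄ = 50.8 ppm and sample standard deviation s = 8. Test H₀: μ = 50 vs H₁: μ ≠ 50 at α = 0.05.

t = (x̄ - μ₀)/(s/√n) = (50.8 - 50)/(8/√26) = 0.51. df = 25, critical t = ±2.06. Fail to reject H₀.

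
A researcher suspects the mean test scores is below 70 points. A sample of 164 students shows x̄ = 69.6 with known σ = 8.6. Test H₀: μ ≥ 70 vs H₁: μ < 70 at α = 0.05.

z = -0.596. Critical value: -1.645. Fail to reject H₀.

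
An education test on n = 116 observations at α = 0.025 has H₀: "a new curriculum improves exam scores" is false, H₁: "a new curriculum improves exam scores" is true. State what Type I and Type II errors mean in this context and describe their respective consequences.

Type I (false positive): concluding that a new curriculum improves exam scores when it is not — adopting a curriculum that gives no real benefit — disruption for nothing. Type II (false negative): failing to conclude that a new curriculum improves exam scores when it is — keeping the old curriculum when the new one would have helped students. Which is costlier depends on domain priorities and is a judgement call rather than a statistical fact.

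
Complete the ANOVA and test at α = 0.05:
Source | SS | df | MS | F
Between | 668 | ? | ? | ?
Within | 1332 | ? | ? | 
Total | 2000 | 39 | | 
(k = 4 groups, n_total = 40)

df_between = 3, df_within = 36. MS_between = 222.67, MS_within = 37.0. F = 6.018, F_crit ≈ 2.866. Reject H₀.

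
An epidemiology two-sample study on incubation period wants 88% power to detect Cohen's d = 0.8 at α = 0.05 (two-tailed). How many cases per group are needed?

z_{α/2} = 1.96, z_β = Φ⁻¹(0.88) = 1.175. For large effect (d = 0.8): n per group = 2(z_{α/2} + z_β)²/d² = 2(1.96 + 1.175)²/0.8² = 30.7 → 31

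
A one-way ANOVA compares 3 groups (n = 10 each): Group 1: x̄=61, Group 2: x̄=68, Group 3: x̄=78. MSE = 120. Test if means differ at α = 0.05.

Grand mean = 69.0. SS_between = 1460.0, MS_between = 730.0. F = 6.083, F_crit ≈ 3.354. Reject H₀.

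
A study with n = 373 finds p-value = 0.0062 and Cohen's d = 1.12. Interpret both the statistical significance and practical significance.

Statistically significant (p = 0.0062 < 0.05). Cohen's d = 1.12 indicates a large effect size. Both statistical and practical significance should be considered.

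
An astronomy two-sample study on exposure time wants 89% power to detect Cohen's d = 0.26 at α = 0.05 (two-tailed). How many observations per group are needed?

z_{α/2} = 1.96, z_β = Φ⁻¹(0.89) = 1.227. For small effect (d = 0.26): n per group = 2(z_{α/2} + z_β)²/d² = 2(1.96 + 1.227)²/0.26² = 300.5 → 301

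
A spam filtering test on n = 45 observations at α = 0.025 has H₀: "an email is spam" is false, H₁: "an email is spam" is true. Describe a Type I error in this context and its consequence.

Type I error: rejecting H₀ when it is true — concluding that an email is spam when in fact it is not. Consequence: a legitimate email is sent to the spam folder and the user misses it.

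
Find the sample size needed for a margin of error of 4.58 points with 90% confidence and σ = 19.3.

n = (z*σ/E)² = (1.645×19.3/4.58)² = 48.1 → n = 49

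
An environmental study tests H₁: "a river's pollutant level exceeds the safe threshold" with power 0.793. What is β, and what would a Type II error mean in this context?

β = 1 - power = 1 - 0.793 = 0.207. A Type II error is failing to reject H₀ when H₀ is false (false negative) — here, failing to conclude that a river's pollutant level exceeds the safe threshold when in fact it is true. Consequence: allowing unsafe pollution to continue.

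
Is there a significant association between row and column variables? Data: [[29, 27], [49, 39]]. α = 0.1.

χ² = 0.209. df = 1, critical = 2.706. Fail to reject H₀. No evidence of dependence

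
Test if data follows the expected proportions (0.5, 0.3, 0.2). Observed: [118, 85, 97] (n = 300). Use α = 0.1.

Expected: [150.0, 90.0, 60.0]. χ² = 29.921. df = 2, critical = 4.605. Reject H₀.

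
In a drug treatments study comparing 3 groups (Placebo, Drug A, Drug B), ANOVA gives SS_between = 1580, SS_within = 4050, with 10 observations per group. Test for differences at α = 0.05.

df_between = 2, df_within = 27. F = MS_between/MS_within = 790.0/150.0 = 5.267. F_crit ≈ 3.354. Reject H₀. At least one mean differs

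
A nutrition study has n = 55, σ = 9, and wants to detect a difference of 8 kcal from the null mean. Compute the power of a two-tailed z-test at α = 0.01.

SE = σ/√n = 9/√55 = 1.214. Non-centrality λ = d/SE = 8/1.214 = 6.592. Power ≈ Φ(λ - z_{α/2}) = Φ(6.592 - 2.576) = Φ(4.016) = 1.0.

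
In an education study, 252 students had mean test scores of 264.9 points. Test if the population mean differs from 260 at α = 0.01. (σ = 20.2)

z = (x̄ - μ₀)/(σ/√n) = (264.9 - 260)/(20.2/√252) = 3.851. Critical value: ±2.576. Since |3.851| > 2.576, Reject H₀.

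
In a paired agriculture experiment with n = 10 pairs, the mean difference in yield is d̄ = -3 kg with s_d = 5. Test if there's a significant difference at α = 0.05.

t = d̄/(s_d/√n) = -3/(5/√10) = -1.897. df = 9, critical t = ±2.262. Fail to reject H₀.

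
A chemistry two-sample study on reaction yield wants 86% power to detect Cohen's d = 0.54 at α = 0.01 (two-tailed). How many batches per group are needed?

z_{α/2} = 2.576, z_β = Φ⁻¹(0.86) = 1.08. For medium effect (d = 0.54): n per group = 2(z_{α/2} + z_β)²/d² = 2(2.576 + 1.08)²/0.54² = 91.7 → 92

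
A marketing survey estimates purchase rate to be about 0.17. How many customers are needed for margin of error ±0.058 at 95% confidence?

n = z²p(1-p)/E² = 1.96²×0.17×0.83/0.058² = 161.1 → n = 162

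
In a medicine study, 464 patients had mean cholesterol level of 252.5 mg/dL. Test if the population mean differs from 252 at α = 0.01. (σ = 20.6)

z = (x̄ - μ₀)/(σ/√n) = (252.5 - 252)/(20.6/√464) = 0.523. Critical value: ±2.576. Since |0.523| ≤ 2.576, Fail to reject H₀.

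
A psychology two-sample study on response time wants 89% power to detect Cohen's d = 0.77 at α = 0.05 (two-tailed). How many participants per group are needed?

z_{α/2} = 1.96, z_β = Φ⁻¹(0.89) = 1.227. For medium effect (d = 0.77): n per group = 2(z_{α/2} + z_β)²/d² = 2(1.96 + 1.227)²/0.77² = 34.3 → 35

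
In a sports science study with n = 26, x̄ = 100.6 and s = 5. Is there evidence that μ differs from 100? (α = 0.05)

t = (x̄ - μ₀)/(s/√n) = (100.6 - 100)/(5/√26) = 0.612. df = 25, critical t = ±2.06. Fail to reject H₀.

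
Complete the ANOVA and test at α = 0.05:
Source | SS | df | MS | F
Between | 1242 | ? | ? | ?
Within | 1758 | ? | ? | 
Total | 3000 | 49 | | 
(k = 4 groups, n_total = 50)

df_between = 3, df_within = 46. MS_between = 414.0, MS_within = 38.22. F = 10.833, F_crit ≈ 2.807. Reject H₀.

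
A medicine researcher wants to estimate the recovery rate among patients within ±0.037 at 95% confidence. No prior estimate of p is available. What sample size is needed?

Conservative approach: use p = 0.5 (maximizes p(1-p) = 0.25). n = z²(0.25)/E² = 1.96²×0.25/0.037² = 701.5 → n = 702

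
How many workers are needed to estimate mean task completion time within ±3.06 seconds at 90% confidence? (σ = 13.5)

n = (z*σ/E)² = (1.645×13.5/3.06)² = 52.7 → n = 53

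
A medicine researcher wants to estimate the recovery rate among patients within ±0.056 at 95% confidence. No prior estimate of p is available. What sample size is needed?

Conservative approach: use p = 0.5 (maximizes p(1-p) = 0.25). n = z²(0.25)/E² = 1.96²×0.25/0.056² = 306.2 → n = 307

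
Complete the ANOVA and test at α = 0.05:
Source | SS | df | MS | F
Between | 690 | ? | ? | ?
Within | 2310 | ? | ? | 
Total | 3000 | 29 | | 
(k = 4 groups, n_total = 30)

df_between = 3, df_within = 26. MS_between = 230.0, MS_within = 88.85. F = 2.589, F_crit ≈ 2.975. Fail to reject H₀.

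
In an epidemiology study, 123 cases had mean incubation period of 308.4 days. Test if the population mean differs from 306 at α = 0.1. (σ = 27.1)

z = (x̄ - μ₀)/(σ/√n) = (308.4 - 306)/(27.1/√123) = 0.982. Critical value: ±1.645. Since |0.982| ≤ 1.645, Fail to reject H₀.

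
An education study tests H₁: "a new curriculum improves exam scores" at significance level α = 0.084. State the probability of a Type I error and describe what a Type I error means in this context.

P(Type I error) = α = 0.084. A Type I error is rejecting H₀ when H₀ is actually true (false positive) — here, concluding that a new curriculum improves exam scores when in fact this is not the case. Consequence: adopting a curriculum that gives no real benefit — disruption for nothing.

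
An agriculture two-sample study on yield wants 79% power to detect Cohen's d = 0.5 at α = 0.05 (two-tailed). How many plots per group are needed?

z_{α/2} = 1.96, z_β = Φ⁻¹(0.79) = 0.806. For medium effect (d = 0.5): n per group = 2(z_{α/2} + z_β)²/d² = 2(1.96 + 0.806)²/0.5² = 61.2 → 62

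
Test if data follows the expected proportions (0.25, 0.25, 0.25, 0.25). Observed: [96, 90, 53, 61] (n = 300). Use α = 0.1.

Expected: [75.0, 75.0, 75.0, 75.0]. χ² = 17.947. df = 3, critical = 6.251. Reject H₀.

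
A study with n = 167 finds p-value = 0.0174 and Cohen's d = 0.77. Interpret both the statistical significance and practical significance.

Statistically significant (p = 0.0174 < 0.05). Cohen's d = 0.77 indicates a medium effect size. Both statistical and practical significance should be considered.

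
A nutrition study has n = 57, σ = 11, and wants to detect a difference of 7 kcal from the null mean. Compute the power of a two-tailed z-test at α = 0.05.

SE = σ/√n = 11/√57 = 1.457. Non-centrality λ = d/SE = 7/1.457 = 4.804. Power ≈ Φ(λ - z_{α/2}) = Φ(4.804 - 1.96) = Φ(2.844) = 0.998.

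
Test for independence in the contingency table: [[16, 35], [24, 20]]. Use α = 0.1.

χ² = 5.203. df = 1, critical = 2.706. Reject H₀. Variables are dependent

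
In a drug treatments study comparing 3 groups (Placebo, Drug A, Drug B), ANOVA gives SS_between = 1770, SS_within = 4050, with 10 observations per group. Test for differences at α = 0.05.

df_between = 2, df_within = 27. F = MS_between/MS_within = 885.0/150.0 = 5.9. F_crit ≈ 3.354. Reject H₀. At least one mean differs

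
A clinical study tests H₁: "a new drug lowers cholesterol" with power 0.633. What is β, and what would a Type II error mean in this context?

β = 1 - power = 1 - 0.633 = 0.367. A Type II error is failing to reject H₀ when H₀ is false (false negative) — here, failing to conclude that a new drug lowers cholesterol when in fact it is true. Consequence: shelving an effective drug — patients miss out on a treatment that would have helped.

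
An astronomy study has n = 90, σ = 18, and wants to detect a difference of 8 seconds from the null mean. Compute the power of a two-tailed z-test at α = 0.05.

SE = σ/√n = 18/√90 = 1.897. Non-centrality λ = d/SE = 8/1.897 = 4.216. Power ≈ Φ(λ - z_{α/2}) = Φ(4.216 - 1.96) = Φ(2.256) = 0.988.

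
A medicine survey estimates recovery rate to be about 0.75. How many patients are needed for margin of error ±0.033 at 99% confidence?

n = z²p(1-p)/E² = 2.576²×0.75×0.25/0.033² = 1142.5 → n = 1143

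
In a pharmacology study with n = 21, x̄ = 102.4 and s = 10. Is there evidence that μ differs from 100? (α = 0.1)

t = (x̄ - μ₀)/(s/√n) = (102.4 - 100)/(10/√21) = 1.1. df = 20, critical t = ±1.725. Fail to reject H₀.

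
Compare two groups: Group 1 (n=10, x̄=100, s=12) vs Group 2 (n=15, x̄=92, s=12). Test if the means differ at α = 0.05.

Pooled sp = 12.0. t = 1.633, df = 23. Critical t = ±2.069. Fail to reject H₀.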